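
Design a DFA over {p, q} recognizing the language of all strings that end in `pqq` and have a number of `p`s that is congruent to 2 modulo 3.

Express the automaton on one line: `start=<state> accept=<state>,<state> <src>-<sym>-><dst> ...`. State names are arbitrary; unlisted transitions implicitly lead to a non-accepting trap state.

Handle the two conditions separately and then intersect. One (4 states) tracks how much of the suffix `pqq` has currently been matched; the other (3 states) tracks the count of `p`s modulo 3. Each combined state is a pair, one component from each; accept when both components accept. Minimizing collapses redundant product states.
6 states suffice.
        p   q  
>  S0   S1  S0 
   S1   S2  S1 
   S2   S0  S3 
   S3   S0  S4 
 * S4   S0  S5 
   S5   S0  S5 
(> = start, * = accepting)

start=S0 accept=S4 S0-p->S1 S0-q->S0 S1-p->S2 S1-q->S1 S2-p->S0 S2-q->S3 S3-p->S0 S3-q->S4 S4-p->S0 S4-q->S5 S5-p->S0 S5-q->S5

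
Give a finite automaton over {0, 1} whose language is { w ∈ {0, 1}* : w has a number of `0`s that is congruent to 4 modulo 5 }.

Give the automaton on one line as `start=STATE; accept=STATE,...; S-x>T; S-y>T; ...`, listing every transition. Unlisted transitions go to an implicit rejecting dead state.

start=S0; accept=S4; S0-0>S1; S0-1>S0; S1-0>S2; S1-1>S1; S2-0>S3; S2-1>S2; S3-0>S4; S3-1>S3; S4-0>S0; S4-1>S4

The only thing that matters is how many `0`s have appeared, reduced mod 5. Use one state per residue: S0 for 0, …, S4 for 4. Reading `0` moves to the next residue; anything else stays put. S4 is accepting.
        0   1  
>  S0   S1  S0 
   S1   S2  S1 
   S2   S3  S2 
   S3   S4  S3 
 * S4   S0  S4 
(> = start, * = accepting)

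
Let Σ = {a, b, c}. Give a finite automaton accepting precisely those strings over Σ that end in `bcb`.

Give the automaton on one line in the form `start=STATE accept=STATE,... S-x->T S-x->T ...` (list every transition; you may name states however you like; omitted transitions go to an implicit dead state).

start=S0 accept=S3 S0-a->S0 S0-b->S1 S0-c->S0 S1-a->S0 S1-b->S1 S1-c->S2 S2-a->S0 S2-b->S3 S2-c->S0 S3-a->S0 S3-b->S1 S3-c->S2

Let each state record the length of the longest suffix of the input read so far that is also a prefix of `bcb`. S1 means the last symbol is `b`; S2 means the last 2 symbols are `bc`; S3 means the last 3 symbols are `bcb`. Accept only at S3, where the string currently ends in `bcb`.
With 4 states:
        a   b   c  
>  S0   S0  S1  S0 
   S1   S0  S1  S2 
   S2   S0  S3  S0 
 * S3   S0  S1  S2 
(> = start, * = accepting)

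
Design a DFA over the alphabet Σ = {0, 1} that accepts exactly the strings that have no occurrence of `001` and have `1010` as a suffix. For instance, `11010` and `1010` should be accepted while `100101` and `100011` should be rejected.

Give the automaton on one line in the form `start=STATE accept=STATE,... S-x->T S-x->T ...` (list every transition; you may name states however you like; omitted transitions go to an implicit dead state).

start=q0 accept=q6 q0-0->q1 q0-1->q2 q1-0->q3 q1-1->q2 q2-0->q4 q2-1->q2 q3-0->q3 q3-1->q3 q4-0->q3 q4-1->q5 q5-0->q6 q5-1->q2 q6-0->q3 q6-1->q5

Build one automaton per condition and run them in lockstep. One (4 states) tracks partial matches of the forbidden pattern `001`; the other (5 states) tracks how much of the suffix `1010` has currently been matched. Each combined state is a pair, one component from each; accept when both components accept. After merging equivalent states the machine shrinks.
A 7-state machine:
        0   1  
>  q0   q1  q2 
   q1   q3  q2 
   q2   q4  q2 
   q3   q3  q3 
   q4   q3  q5 
   q5   q6  q2 
 * q6   q3  q5 
(> = start, * = accepting)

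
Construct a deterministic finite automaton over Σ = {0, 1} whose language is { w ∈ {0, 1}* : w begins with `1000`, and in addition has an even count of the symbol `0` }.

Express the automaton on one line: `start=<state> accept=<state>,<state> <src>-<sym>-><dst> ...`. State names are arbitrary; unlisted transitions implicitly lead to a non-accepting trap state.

Run two small machines in parallel and take their product. The first has 6 states tracking whether the input so far still matches the prefix `1000`; the second has 2 states tracking the count of `0`s modulo 2. A product state is a pair (one from each), accepting exactly when both do.
An 8-state machine:
        0   1  
>  S0   S1  S2 
   S1   S3  S1 
   S2   S4  S3 
   S3   S1  S3 
   S4   S5  S1 
   S5   S6  S3 
   S6   S7  S6 
 * S7   S6  S7 
(> = start, * = accepting)

start=S0 accept=S7 S0-0->S1 S0-1->S2 S1-0->S3 S1-1->S1 S2-0->S4 S2-1->S3 S3-0->S1 S3-1->S3 S4-0->S5 S4-1->S1 S5-0->S6 S5-1->S3 S6-0->S7 S6-1->S6 S7-0->S6 S7-1->S7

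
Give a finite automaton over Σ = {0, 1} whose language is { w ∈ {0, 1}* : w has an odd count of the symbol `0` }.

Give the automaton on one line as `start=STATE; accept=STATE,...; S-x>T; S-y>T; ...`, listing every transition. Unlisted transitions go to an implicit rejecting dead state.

Keep the running count of `0`s modulo 2: each `0` advances along the cycle q0 → q1 → q0 while other symbols loop. Accept at q1.
        0   1  
>  q0   q1  q0 
 * q1   q0  q1 
(> = start, * = accepting)

start=q0; accept=q1; q0-0>q1; q0-1>q0; q1-0>q0; q1-1>q1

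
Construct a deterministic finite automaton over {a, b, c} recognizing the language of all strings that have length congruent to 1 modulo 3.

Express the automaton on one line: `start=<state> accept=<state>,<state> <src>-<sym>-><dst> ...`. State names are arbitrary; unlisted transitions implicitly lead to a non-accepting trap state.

Count input length modulo 3: every symbol advances one step around the cycle q0 → q1 → q2 → q0. Accept at q1.
        a   b   c  
>  q0   q1  q1  q1 
 * q1   q2  q2  q2 
   q2   q0  q0  q0 
(> = start, * = accepting)

start=q0 accept=q1 q0-a->q1 q0-b->q1 q0-c->q1 q1-a->q2 q1-b->q2 q1-c->q2 q2-a->q0 q2-b->q0 q2-c->q0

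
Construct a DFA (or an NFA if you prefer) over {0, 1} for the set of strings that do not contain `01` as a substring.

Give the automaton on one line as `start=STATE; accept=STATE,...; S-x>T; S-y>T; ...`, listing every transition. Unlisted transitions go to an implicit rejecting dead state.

This is the complement of 'contains `01`'. Use the same substring-matching states — A through C holding how much of `01` has just been matched — but flip the accepting set: everything except the trap C accepts.
3 states suffice.
       0  1 
>* A   B  A 
 * B   B  C 
   C   C  C 
(> = start, * = accepting)

start=A; accept=A,B; A-0>B; A-1>A; B-0>B; B-1>C; C-0>C; C-1>C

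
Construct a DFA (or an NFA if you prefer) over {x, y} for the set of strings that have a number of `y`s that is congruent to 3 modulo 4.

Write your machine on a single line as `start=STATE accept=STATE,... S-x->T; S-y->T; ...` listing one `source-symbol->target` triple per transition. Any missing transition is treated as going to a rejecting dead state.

start=A; accept=D; A-x->A; A-y->B; B-x->B; B-y->C; C-x->C; C-y->D; D-x->D; D-y->A

Keep the running count of `y`s modulo 4: each `y` advances along the cycle A → B → C → D → A while other symbols loop. Accept at D.
4 states suffice.
       x  y 
>  A   A  B 
   B   B  C 
   C   C  D 
 * D   D  A 
(> = start, * = accepting)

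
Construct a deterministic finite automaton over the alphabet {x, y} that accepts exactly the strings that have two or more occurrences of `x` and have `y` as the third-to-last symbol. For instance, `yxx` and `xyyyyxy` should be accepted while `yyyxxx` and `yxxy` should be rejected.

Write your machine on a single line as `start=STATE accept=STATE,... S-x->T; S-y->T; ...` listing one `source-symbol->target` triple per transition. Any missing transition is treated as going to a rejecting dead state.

Run two small machines in parallel and take their product. One (4 states) tracks the count of `x`s, saturating at 3; the other (15 states) tracks the last 3 symbols read. Each combined state is a pair, one component from each; accept when both components accept. Equivalent product states are then merged.
          x    y  
>  q0     q1   q2 
   q1     q3   q4 
   q2     q5   q2 
   q3     q3   q6 
   q4     q7   q8 
   q5     q9   q4 
   q6     q7  q10 
   q7     q9  q11 
   q8    q12   q8 
 * q9     q3   q6 
   q10   q12  q13 
 * q11    q7  q10 
 * q12    q9  q11 
 * q13   q12  q13 
(> = start, * = accepting)

start=q0; accept=q9,q11,q12,q13; q0-x->q1; q0-y->q2; q1-x->q3; q1-y->q4; q2-x->q5; q2-y->q2; q3-x->q3; q3-y->q6; q4-x->q7; q4-y->q8; q5-x->q9; q5-y->q4; q6-x->q7; q6-y->q10; q7-x->q9; q7-y->q11; q8-x->q12; q8-y->q8; q9-x->q3; q9-y->q6; q10-x->q12; q10-y->q13; q11-x->q7; q11-y->q10; q12-x->q9; q12-y->q11; q13-x->q12; q13-y->q13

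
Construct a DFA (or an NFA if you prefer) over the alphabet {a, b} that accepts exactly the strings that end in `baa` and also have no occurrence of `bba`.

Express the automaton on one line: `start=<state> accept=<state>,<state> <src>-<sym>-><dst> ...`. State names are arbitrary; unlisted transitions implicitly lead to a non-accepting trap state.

start=q0 accept=q4 q0-a->q0 q0-b->q1 q1-a->q2 q1-b->q3 q2-a->q4 q2-b->q1 q3-a->q3 q3-b->q3 q4-a->q0 q4-b->q1

Run two small machines in parallel and take their product. The first has 4 states tracking how much of the suffix `baa` has currently been matched; the second has 4 states tracking partial matches of the forbidden pattern `bba`. A product state is a pair (one from each), accepting exactly when both do. Minimizing collapses redundant product states.
A 5-state machine:
        a   b  
>  q0   q0  q1 
   q1   q2  q3 
   q2   q4  q1 
   q3   q3  q3 
 * q4   q0  q1 
(> = start, * = accepting)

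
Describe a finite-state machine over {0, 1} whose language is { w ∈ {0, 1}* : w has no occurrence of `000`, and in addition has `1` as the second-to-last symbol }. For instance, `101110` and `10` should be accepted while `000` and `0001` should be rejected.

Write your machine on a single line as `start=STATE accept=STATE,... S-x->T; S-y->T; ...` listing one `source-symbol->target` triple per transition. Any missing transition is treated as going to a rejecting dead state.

Build one automaton per condition and run them in lockstep. The first has 4 states tracking partial matches of the forbidden pattern `000`; the second has 7 states tracking the last 2 symbols read. A product state is a pair (one from each), accepting exactly when both do. Minimizing collapses redundant product states.
7 states suffice.
       0  1 
>  A   B  C 
   B   D  C 
   C   E  F 
   D   G  C 
 * E   D  C 
 * F   E  F 
   G   G  G 
(> = start, * = accepting)

start=A; accept=E,F; A-0->B; A-1->C; B-0->D; B-1->C; C-0->E; C-1->F; D-0->G; D-1->C; E-0->D; E-1->C; F-0->E; F-1->F; G-0->G; G-1->G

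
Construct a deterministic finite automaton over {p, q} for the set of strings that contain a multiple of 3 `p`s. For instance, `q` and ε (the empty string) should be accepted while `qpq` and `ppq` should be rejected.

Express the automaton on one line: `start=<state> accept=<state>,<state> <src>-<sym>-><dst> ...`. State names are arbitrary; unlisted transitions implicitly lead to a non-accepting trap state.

The only thing that matters is how many `p`s have appeared, reduced mod 3. Use one state per residue: S0 for 0, …, S2 for 2. Reading `p` moves to the next residue; anything else stays put. S0 is accepting.
        p   q  
>* S0   S1  S0 
   S1   S2  S1 
   S2   S0  S2 
(> = start, * = accepting)

start=S0 accept=S0 S0-p->S1 S0-q->S0 S1-p->S2 S1-q->S1 S2-p->S0 S2-q->S2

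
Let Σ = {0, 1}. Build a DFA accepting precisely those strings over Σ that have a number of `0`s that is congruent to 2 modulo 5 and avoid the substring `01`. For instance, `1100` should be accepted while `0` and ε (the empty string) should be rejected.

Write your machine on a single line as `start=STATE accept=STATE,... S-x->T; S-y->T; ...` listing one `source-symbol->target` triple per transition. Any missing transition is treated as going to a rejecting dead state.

Run two small machines in parallel and take their product. One (5 states) tracks the count of `0`s modulo 5; the other (3 states) tracks partial matches of the forbidden pattern `01`. Each combined state is a pair, one component from each; accept when both components accept. Equivalent product states are then merged.
7 states suffice.
        0   1  
>  q0   q1  q0 
   q1   q2  q3 
 * q2   q4  q3 
   q3   q3  q3 
   q4   q5  q3 
   q5   q6  q3 
   q6   q1  q3 
(> = start, * = accepting)

start=q0; accept=q2; q0-0->q1; q0-1->q0; q1-0->q2; q1-1->q3; q2-0->q4; q2-1->q3; q3-0->q3; q3-1->q3; q4-0->q5; q4-1->q3; q5-0->q6; q5-1->q3; q6-0->q1; q6-1->q3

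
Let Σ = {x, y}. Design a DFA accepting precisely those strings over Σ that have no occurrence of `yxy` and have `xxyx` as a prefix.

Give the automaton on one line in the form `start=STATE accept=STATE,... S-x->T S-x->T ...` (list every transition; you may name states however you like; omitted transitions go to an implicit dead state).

start=A accept=F,G,H A-x->B A-y->C B-x->D B-y->C C-x->C C-y->C D-x->C D-y->E E-x->F E-y->C F-x->G F-y->C G-x->G G-y->H H-x->F H-y->H

Build one automaton per condition and run them in lockstep. One (4 states) tracks partial matches of the forbidden pattern `yxy`; the other (6 states) tracks whether the input so far still matches the prefix `xxyx`. Each combined state is a pair, one component from each; accept when both components accept. Equivalent product states are then merged.
8 states suffice.
       x  y 
>  A   B  C 
   B   D  C 
   C   C  C 
   D   C  E 
   E   F  C 
 * F   G  C 
 * G   G  H 
 * H   F  H 
(> = start, * = accepting)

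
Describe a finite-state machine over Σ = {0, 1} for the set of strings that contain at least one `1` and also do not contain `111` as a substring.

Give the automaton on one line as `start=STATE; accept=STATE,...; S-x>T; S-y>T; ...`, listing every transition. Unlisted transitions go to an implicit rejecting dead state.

start=s0; accept=s1,s2,s3,s4,s5; s0-0>s0; s0-1>s1; s1-0>s2; s1-1>s3; s2-0>s2; s2-1>s4; s3-0>s5; s3-1>s6; s4-0>s5; s4-1>s3; s5-0>s5; s5-1>s4; s6-0>s6; s6-1>s6

Build one automaton per condition and run them in lockstep. One (3 states) tracks the count of `1`s, saturating at 2; the other (4 states) tracks partial matches of the forbidden pattern `111`. Each combined state is a pair, one component from each; accept when both components accept.
7 states suffice.
        0   1  
>  s0   s0  s1 
 * s1   s2  s3 
 * s2   s2  s4 
 * s3   s5  s6 
 * s4   s5  s3 
 * s5   s5  s4 
   s6   s6  s6 
(> = start, * = accepting)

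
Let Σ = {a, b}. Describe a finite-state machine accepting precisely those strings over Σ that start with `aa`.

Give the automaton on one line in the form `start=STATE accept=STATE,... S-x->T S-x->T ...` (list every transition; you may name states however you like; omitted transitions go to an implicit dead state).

Check the first 2 symbols one by one: s0 through s1 record how many have matched `aa` so far; any wrong symbol goes to the dead state s3. After all 2 match we enter the accepting sink s2.
        a   b  
>  s0   s1  s3 
   s1   s2  s3 
 * s2   s2  s2 
   s3   s3  s3 
(> = start, * = accepting)

start=s0 accept=s2 s0-a->s1 s0-b->s3 s1-a->s2 s1-b->s3 s2-a->s2 s2-b->s2 s3-a->s3 s3-b->s3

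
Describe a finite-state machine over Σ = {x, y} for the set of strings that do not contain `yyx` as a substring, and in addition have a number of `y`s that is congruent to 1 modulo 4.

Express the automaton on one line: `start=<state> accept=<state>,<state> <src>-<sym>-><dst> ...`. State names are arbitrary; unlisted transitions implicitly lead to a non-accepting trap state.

Build one automaton per condition and run them in lockstep. The first has 4 states tracking partial matches of the forbidden pattern `yyx`; the second has 4 states tracking the count of `y`s modulo 4. A product state is a pair (one from each), accepting exactly when both do. Minimizing collapses redundant product states.
With 13 states:
          x    y  
>  s0     s0   s1 
 * s1     s2   s3 
 * s2     s2   s4 
   s3     s5   s6 
   s4     s7   s6 
   s5     s5   s5 
   s6     s5   s8 
   s7     s7   s9 
   s8     s5  s10 
   s9    s11   s8 
 * s10    s5   s3 
   s11   s11  s12 
   s12    s0  s10 
(> = start, * = accepting)

start=s0 accept=s1,s2,s10 s0-x->s0 s0-y->s1 s1-x->s2 s1-y->s3 s2-x->s2 s2-y->s4 s3-x->s5 s3-y->s6 s4-x->s7 s4-y->s6 s5-x->s5 s5-y->s5 s6-x->s5 s6-y->s8 s7-x->s7 s7-y->s9 s8-x->s5 s8-y->s10 s9-x->s11 s9-y->s8 s10-x->s5 s10-y->s3 s11-x->s11 s11-y->s12 s12-x->s0 s12-y->s10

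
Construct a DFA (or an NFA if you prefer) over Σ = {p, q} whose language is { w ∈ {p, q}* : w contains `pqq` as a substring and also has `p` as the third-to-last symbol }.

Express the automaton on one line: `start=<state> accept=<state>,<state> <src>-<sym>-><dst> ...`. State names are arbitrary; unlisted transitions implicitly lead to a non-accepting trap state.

start=s0 accept=s3,s8,s9,s10 s0-p->s1 s0-q->s0 s1-p->s1 s1-q->s2 s2-p->s1 s2-q->s3 s3-p->s4 s3-q->s5 s4-p->s6 s4-q->s7 s5-p->s4 s5-q->s5 s6-p->s8 s6-q->s9 s7-p->s10 s7-q->s3 s8-p->s8 s8-q->s9 s9-p->s10 s9-q->s3 s10-p->s6 s10-q->s7

Build one automaton per condition and run them in lockstep. One (4 states) tracks whether and how much of `pqq` has been seen; the other (15 states) tracks the last 3 symbols read. Each combined state is a pair, one component from each; accept when both components accept. After merging equivalent states the machine shrinks.
With 11 states:
          p    q  
>  s0     s1   s0 
   s1     s1   s2 
   s2     s1   s3 
 * s3     s4   s5 
   s4     s6   s7 
   s5     s4   s5 
   s6     s8   s9 
   s7    s10   s3 
 * s8     s8   s9 
 * s9    s10   s3 
 * s10    s6   s7 
(> = start, * = accepting)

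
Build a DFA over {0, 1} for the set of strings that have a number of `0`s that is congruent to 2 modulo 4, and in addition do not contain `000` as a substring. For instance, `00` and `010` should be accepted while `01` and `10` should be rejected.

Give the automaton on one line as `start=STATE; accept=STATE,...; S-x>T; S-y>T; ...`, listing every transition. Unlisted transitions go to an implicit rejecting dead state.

Handle the two conditions separately and then intersect. The first has 4 states tracking the count of `0`s modulo 4; the second has 4 states tracking partial matches of the forbidden pattern `000`. A product state is a pair (one from each), accepting exactly when both do. After merging equivalent states the machine shrinks.
A 13-state machine:
       0  1 
>  A   B  A 
   B   C  D 
 * C   E  F 
   D   G  D 
   E   E  E 
 * F   H  F 
 * G   I  F 
   H   J  K 
   I   E  K 
   J   E  A 
   K   L  K 
   L   M  A 
   M   E  D 
(> = start, * = accepting)

start=A; accept=C,F,G; A-0>B; A-1>A; B-0>C; B-1>D; C-0>E; C-1>F; D-0>G; D-1>D; E-0>E; E-1>E; F-0>H; F-1>F; G-0>I; G-1>F; H-0>J; H-1>K; I-0>E; I-1>K; J-0>E; J-1>A; K-0>L; K-1>K; L-0>M; L-1>A; M-0>E; M-1>D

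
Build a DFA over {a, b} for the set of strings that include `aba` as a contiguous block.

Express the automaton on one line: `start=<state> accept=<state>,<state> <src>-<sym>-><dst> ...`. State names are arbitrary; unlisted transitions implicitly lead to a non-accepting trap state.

start=q0 accept=q3 q0-a->q1 q0-b->q0 q1-a->q1 q1-b->q2 q2-a->q3 q2-b->q0 q3-a->q3 q3-b->q3

Track how much of `aba` has been matched so far: state q0 is no progress, q3 is the absorbing accept state reached once `aba` has occurred. Intermediate states record partial matches; on a mismatch, fall back to the longest reusable overlap.
A 4-state machine:
        a   b  
>  q0   q1  q0 
   q1   q1  q2 
   q2   q3  q0 
 * q3   q3  q3 
(> = start, * = accepting)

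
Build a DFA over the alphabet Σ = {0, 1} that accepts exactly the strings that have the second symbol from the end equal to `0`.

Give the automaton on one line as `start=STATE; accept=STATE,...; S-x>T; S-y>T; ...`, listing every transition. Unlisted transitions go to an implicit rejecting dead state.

Because acceptance depends on a position counted from the end, the machine has to buffer the most recent 2 symbols. Make each state the string of the last up-to-2 symbols read; on input `x` shift the window left and append `x`. Accept when the buffered window has length 2 and begins with `0`.
7 states suffice.
       0  1 
>  A   B  C 
   B   D  E 
   C   F  G 
 * D   D  E 
 * E   F  G 
   F   D  E 
   G   F  G 
(> = start, * = accepting)

start=A; accept=D,E; A-0>B; A-1>C; B-0>D; B-1>E; C-0>F; C-1>G; D-0>D; D-1>E; E-0>F; E-1>G; F-0>D; F-1>E; G-0>F; G-1>G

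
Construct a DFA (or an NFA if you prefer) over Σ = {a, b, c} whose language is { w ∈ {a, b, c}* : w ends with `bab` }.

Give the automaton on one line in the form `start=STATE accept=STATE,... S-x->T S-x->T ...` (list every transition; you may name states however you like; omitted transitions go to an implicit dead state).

start=q0 accept=q3 q0-a->q0 q0-b->q1 q0-c->q0 q1-a->q2 q1-b->q1 q1-c->q0 q2-a->q0 q2-b->q3 q2-c->q0 q3-a->q2 q3-b->q1 q3-c->q0

Let each state record the length of the longest suffix of the input read so far that is also a prefix of `bab`. q1 means the last symbol is `b`; q2 means the last 2 symbols are `ba`; q3 means the last 3 symbols are `bab`. Accept only at q3, where the string currently ends in `bab`.
        a   b   c  
>  q0   q0  q1  q0 
   q1   q2  q1  q0 
   q2   q0  q3  q0 
 * q3   q2  q1  q0 
(> = start, * = accepting)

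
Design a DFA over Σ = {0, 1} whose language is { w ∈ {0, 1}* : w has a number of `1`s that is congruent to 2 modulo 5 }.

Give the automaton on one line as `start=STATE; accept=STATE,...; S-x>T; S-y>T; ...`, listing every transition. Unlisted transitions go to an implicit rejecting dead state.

Keep the running count of `1`s modulo 5: each `1` advances along the cycle q0 → q1 → q2 → q3 → q4 → q0 while other symbols loop. Accept at q2.
5 states suffice.
        0   1  
>  q0   q0  q1 
   q1   q1  q2 
 * q2   q2  q3 
   q3   q3  q4 
   q4   q4  q0 
(> = start, * = accepting)

start=q0; accept=q2; q0-0>q0; q0-1>q1; q1-0>q1; q1-1>q2; q2-0>q2; q2-1>q3; q3-0>q3; q3-1>q4; q4-0>q4; q4-1>q0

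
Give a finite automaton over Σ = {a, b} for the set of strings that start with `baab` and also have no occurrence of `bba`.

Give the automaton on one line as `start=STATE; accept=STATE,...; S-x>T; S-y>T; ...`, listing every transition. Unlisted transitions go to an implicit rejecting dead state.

Build one automaton per condition and run them in lockstep. One (6 states) tracks whether the input so far still matches the prefix `baab`; the other (4 states) tracks partial matches of the forbidden pattern `bba`. Each combined state is a pair, one component from each; accept when both components accept.
With 12 states:
          a    b  
>  s0     s1   s2 
   s1     s1   s3 
   s2     s4   s5 
   s3     s1   s5 
   s4     s6   s3 
   s5     s7   s5 
   s6     s1   s8 
   s7     s7   s7 
 * s8     s9  s10 
 * s9     s9   s8 
 * s10   s11  s10 
   s11   s11  s11 
(> = start, * = accepting)

start=s0; accept=s8,s9,s10; s0-a>s1; s0-b>s2; s1-a>s1; s1-b>s3; s2-a>s4; s2-b>s5; s3-a>s1; s3-b>s5; s4-a>s6; s4-b>s3; s5-a>s7; s5-b>s5; s6-a>s1; s6-b>s8; s7-a>s7; s7-b>s7; s8-a>s9; s8-b>s10; s9-a>s9; s9-b>s8; s10-a>s11; s10-b>s10; s11-a>s11; s11-b>s11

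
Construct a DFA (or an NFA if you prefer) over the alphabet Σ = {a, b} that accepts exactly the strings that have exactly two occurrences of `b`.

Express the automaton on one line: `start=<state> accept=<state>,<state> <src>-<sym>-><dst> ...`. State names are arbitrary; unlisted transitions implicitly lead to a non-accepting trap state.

Only the number of `b`s matters, and only up to 3. Make a chain S0 → S1 → S2 → S3 advanced by each `b` (with S3 absorbing); every other symbol self-loops. The accepting set is {S2}.
        a   b  
>  S0   S0  S1 
   S1   S1  S2 
 * S2   S2  S3 
   S3   S3  S3 
(> = start, * = accepting)

start=S0 accept=S2 S0-a->S0 S0-b->S1 S1-a->S1 S1-b->S2 S2-a->S2 S2-b->S3 S3-a->S3 S3-b->S3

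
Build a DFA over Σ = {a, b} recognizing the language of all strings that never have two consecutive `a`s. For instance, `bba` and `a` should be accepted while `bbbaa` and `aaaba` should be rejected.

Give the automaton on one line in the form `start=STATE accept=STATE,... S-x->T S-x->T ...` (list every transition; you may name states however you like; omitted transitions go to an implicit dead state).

Track partial matches of the forbidden pattern `aa`. State s2 is a dead state reached once `aa` has occurred; every other state accepts. s0 means no part of `aa` is currently matched.
        a   b  
>* s0   s1  s0 
 * s1   s2  s0 
   s2   s2  s2 
(> = start, * = accepting)

start=s0 accept=s0,s1 s0-a->s1 s0-b->s0 s1-a->s2 s1-b->s0 s2-a->s2 s2-b->s2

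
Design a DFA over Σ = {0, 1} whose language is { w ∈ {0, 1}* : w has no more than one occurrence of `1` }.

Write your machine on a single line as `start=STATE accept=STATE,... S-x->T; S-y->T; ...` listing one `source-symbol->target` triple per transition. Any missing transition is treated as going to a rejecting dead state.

start=q0; accept=q0,q1; q0-0->q0; q0-1->q1; q1-0->q1; q1-1->q2; q2-0->q2; q2-1->q2

Count `1`s, saturating at 2: state q0 means no `1` yet, q1 means one `1` seen, q2 means more than one. Each `1` increments (capped at q2); other symbols loop. Accept from {q0, q1}.
A 3-state machine:
        0   1  
>* q0   q0  q1 
 * q1   q1  q2 
   q2   q2  q2 
(> = start, * = accepting)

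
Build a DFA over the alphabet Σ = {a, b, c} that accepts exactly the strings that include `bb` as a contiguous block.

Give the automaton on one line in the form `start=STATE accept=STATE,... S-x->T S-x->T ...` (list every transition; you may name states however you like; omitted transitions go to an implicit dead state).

States q0..q1 record the length of the longest prefix of `bb` that matches the current input suffix. Reaching q2 means `bb` has been seen, and we stay there forever. Accept from q2.
A 3-state machine:
        a   b   c  
>  q0   q0  q1  q0 
   q1   q0  q2  q0 
 * q2   q2  q2  q2 
(> = start, * = accepting)

start=q0 accept=q2 q0-a->q0 q0-b->q1 q0-c->q0 q1-a->q0 q1-b->q2 q1-c->q0 q2-a->q2 q2-b->q2 q2-c->q2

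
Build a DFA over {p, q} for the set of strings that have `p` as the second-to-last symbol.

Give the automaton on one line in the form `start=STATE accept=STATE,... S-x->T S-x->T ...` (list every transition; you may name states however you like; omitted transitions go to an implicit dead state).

A DFA must remember the last 2 symbols (since which symbol is second-to-last isn't known until the input ends). Use one state per possible window of the last ≤2 symbols; accept from those whose window starts with `p`.
With 7 states:
        p   q  
>  S0   S1  S2 
   S1   S3  S4 
   S2   S5  S6 
 * S3   S3  S4 
 * S4   S5  S6 
   S5   S3  S4 
   S6   S5  S6 
(> = start, * = accepting)

start=S0 accept=S3,S4 S0-p->S1 S0-q->S2 S1-p->S3 S1-q->S4 S2-p->S5 S2-q->S6 S3-p->S3 S3-q->S4 S4-p->S5 S4-q->S6 S5-p->S3 S5-q->S4 S6-p->S5 S6-q->S6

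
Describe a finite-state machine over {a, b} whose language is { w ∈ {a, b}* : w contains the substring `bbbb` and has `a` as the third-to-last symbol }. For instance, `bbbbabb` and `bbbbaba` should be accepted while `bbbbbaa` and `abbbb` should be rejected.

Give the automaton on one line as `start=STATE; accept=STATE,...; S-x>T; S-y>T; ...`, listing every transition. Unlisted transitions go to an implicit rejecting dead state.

Run two small machines in parallel and take their product. One (5 states) tracks whether and how much of `bbbb` has been seen; the other (15 states) tracks the last 3 symbols read. Each combined state is a pair, one component from each; accept when both components accept.
With 23 states:
          a    b  
>  q0     q1   q2 
   q1     q3   q4 
   q2     q5   q6 
   q3     q7   q8 
   q4     q9  q10 
   q5    q11  q12 
   q6    q13  q14 
   q7     q7   q8 
   q8     q9  q10 
   q9    q11  q12 
   q10   q13  q14 
   q11    q7   q8 
   q12    q9  q10 
   q13   q11  q12 
   q14   q13  q15 
   q15   q16  q15 
   q16   q17  q18 
   q17   q19  q20 
   q18   q21  q22 
 * q19   q19  q20 
 * q20   q21  q22 
 * q21   q17  q18 
 * q22   q16  q15 
(> = start, * = accepting)

start=q0; accept=q19,q20,q21,q22; q0-a>q1; q0-b>q2; q1-a>q3; q1-b>q4; q2-a>q5; q2-b>q6; q3-a>q7; q3-b>q8; q4-a>q9; q4-b>q10; q5-a>q11; q5-b>q12; q6-a>q13; q6-b>q14; q7-a>q7; q7-b>q8; q8-a>q9; q8-b>q10; q9-a>q11; q9-b>q12; q10-a>q13; q10-b>q14; q11-a>q7; q11-b>q8; q12-a>q9; q12-b>q10; q13-a>q11; q13-b>q12; q14-a>q13; q14-b>q15; q15-a>q16; q15-b>q15; q16-a>q17; q16-b>q18; q17-a>q19; q17-b>q20; q18-a>q21; q18-b>q22; q19-a>q19; q19-b>q20; q20-a>q21; q20-b>q22; q21-a>q17; q21-b>q18; q22-a>q16; q22-b>q15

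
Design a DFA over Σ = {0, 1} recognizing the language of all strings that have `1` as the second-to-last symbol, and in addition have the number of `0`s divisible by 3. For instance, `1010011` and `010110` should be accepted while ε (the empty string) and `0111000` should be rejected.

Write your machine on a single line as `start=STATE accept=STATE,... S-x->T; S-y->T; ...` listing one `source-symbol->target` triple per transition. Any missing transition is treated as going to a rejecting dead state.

Build one automaton per condition and run them in lockstep. One (7 states) tracks the last 2 symbols read; the other (3 states) tracks the count of `0`s modulo 3. Each combined state is a pair, one component from each; accept when both components accept. Minimizing collapses redundant product states.
7 states suffice.
        0   1  
>  S0   S1  S2 
   S1   S3  S1 
   S2   S1  S4 
   S3   S0  S5 
 * S4   S1  S4 
   S5   S6  S5 
 * S6   S1  S2 
(> = start, * = accepting)

start=S0; accept=S4,S6; S0-0->S1; S0-1->S2; S1-0->S3; S1-1->S1; S2-0->S1; S2-1->S4; S3-0->S0; S3-1->S5; S4-0->S1; S4-1->S4; S5-0->S6; S5-1->S5; S6-0->S1; S6-1->S2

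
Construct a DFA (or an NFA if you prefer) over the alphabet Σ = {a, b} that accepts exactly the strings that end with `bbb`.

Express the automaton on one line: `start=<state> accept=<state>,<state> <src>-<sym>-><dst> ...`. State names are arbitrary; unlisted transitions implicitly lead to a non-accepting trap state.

start=S0 accept=S3 S0-a->S0 S0-b->S1 S1-a->S0 S1-b->S2 S2-a->S0 S2-b->S3 S3-a->S0 S3-b->S3

Remember how much of `bbb` the current input suffix matches. State S0 means no match yet; S1 means the last symbol is `b`; S2 means the last 2 symbols are `bb`; S3 means the last 3 symbols are `bbb`. Only S3 accepts. On a mismatch, fall back to the longest proper suffix that is still a prefix of `bbb`.
A 4-state machine:
        a   b  
>  S0   S0  S1 
   S1   S0  S2 
   S2   S0  S3 
 * S3   S0  S3 
(> = start, * = accepting)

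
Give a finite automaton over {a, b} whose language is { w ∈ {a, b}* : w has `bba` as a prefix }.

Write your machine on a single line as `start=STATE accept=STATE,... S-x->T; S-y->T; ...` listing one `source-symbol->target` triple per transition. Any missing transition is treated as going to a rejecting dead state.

Walk along `bba` while the input agrees: from q0 take `b` to q1, and so on. Any deviation drops to the rejecting sink q4. Once q3 is reached the prefix is confirmed and every continuation is accepted.
A 5-state machine:
        a   b  
>  q0   q4  q1 
   q1   q4  q2 
   q2   q3  q4 
 * q3   q3  q3 
   q4   q4  q4 
(> = start, * = accepting)

start=q0; accept=q3; q0-a->q4; q0-b->q1; q1-a->q4; q1-b->q2; q2-a->q3; q2-b->q4; q3-a->q3; q3-b->q3; q4-a->q4; q4-b->q4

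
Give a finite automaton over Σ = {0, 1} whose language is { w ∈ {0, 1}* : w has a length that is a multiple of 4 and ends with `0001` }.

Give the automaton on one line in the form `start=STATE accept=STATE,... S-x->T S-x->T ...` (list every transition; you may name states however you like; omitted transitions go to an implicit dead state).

Run two small machines in parallel and take their product. The first has 4 states tracking the input length modulo 4; the second has 5 states tracking how much of the suffix `0001` has currently been matched. A product state is a pair (one from each), accepting exactly when both do. Equivalent product states are then merged.
An 8-state machine:
        0   1  
>  s0   s1  s2 
   s1   s3  s4 
   s2   s4  s4 
   s3   s5  s6 
   s4   s6  s6 
   s5   s0  s7 
   s6   s0  s0 
 * s7   s1  s2 
(> = start, * = accepting)

start=s0 accept=s7 s0-0->s1 s0-1->s2 s1-0->s3 s1-1->s4 s2-0->s4 s2-1->s4 s3-0->s5 s3-1->s6 s4-0->s6 s4-1->s6 s5-0->s0 s5-1->s7 s6-0->s0 s6-1->s0 s7-0->s1 s7-1->s2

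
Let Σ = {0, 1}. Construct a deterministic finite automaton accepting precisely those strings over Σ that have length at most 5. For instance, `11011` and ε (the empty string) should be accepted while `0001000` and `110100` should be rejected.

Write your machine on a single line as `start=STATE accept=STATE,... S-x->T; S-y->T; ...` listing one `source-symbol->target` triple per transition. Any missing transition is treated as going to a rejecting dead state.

We only need to distinguish lengths 0, 1, …, 5, and '>5'. Chain q0 → q1 → q2 → q3 → q4 → q5 → q6 on every symbol, with q6 looping. Accepting states: {q0, q1, q2, q3, q4, q5}.
A 7-state machine:
        0   1  
>* q0   q1  q1 
 * q1   q2  q2 
 * q2   q3  q3 
 * q3   q4  q4 
 * q4   q5  q5 
 * q5   q6  q6 
   q6   q6  q6 
(> = start, * = accepting)

start=q0; accept=q0,q1,q2,q3,q4,q5; q0-0->q1; q0-1->q1; q1-0->q2; q1-1->q2; q2-0->q3; q2-1->q3; q3-0->q4; q3-1->q4; q4-0->q5; q4-1->q5; q5-0->q6; q5-1->q6; q6-0->q6; q6-1->q6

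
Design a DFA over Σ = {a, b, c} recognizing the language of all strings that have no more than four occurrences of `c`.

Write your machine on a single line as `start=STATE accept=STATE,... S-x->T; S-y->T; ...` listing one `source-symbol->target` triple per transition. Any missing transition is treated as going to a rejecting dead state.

Count `c`s, saturating at 5: states s0 through s4 mean 0 through 4 `c`s seen; s5 means more than 4. Each `c` increments (capped at s5); other symbols loop. Accept from {s0, s1, s2, s3, s4}.
6 states suffice.
        a   b   c  
>* s0   s0  s0  s1 
 * s1   s1  s1  s2 
 * s2   s2  s2  s3 
 * s3   s3  s3  s4 
 * s4   s4  s4  s5 
   s5   s5  s5  s5 
(> = start, * = accepting)

start=s0; accept=s0,s1,s2,s3,s4; s0-a->s0; s0-b->s0; s0-c->s1; s1-a->s1; s1-b->s1; s1-c->s2; s2-a->s2; s2-b->s2; s2-c->s3; s3-a->s3; s3-b->s3; s3-c->s4; s4-a->s4; s4-b->s4; s4-c->s5; s5-a->s5; s5-b->s5; s5-c->s5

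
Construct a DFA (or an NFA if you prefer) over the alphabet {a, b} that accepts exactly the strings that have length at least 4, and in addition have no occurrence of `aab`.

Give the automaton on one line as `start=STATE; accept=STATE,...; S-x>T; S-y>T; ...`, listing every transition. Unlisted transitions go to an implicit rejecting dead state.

Run two small machines in parallel and take their product. One (6 states) tracks the input length, saturating at 5; the other (4 states) tracks partial matches of the forbidden pattern `aab`. Each combined state is a pair, one component from each; accept when both components accept. Minimizing collapses redundant product states.
13 states suffice.
          a    b  
>  S0     S1   S2 
   S1     S3   S4 
   S2     S5   S4 
   S3     S6   S7 
   S4     S8   S9 
   S5     S6   S9 
   S6    S10   S7 
   S7     S7   S7 
   S8    S10  S11 
   S9    S12  S11 
 * S10   S10   S7 
 * S11   S12  S11 
 * S12   S10  S11 
(> = start, * = accepting)

start=S0; accept=S10,S11,S12; S0-a>S1; S0-b>S2; S1-a>S3; S1-b>S4; S2-a>S5; S2-b>S4; S3-a>S6; S3-b>S7; S4-a>S8; S4-b>S9; S5-a>S6; S5-b>S9; S6-a>S10; S6-b>S7; S7-a>S7; S7-b>S7; S8-a>S10; S8-b>S11; S9-a>S12; S9-b>S11; S10-a>S10; S10-b>S7; S11-a>S12; S11-b>S11; S12-a>S10; S12-b>S11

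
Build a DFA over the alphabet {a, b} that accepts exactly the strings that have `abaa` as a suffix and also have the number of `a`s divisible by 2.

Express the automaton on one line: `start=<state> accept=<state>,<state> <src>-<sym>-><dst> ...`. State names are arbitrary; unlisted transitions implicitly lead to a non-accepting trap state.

start=s0 accept=s5 s0-a->s1 s0-b->s0 s1-a->s2 s1-b->s1 s2-a->s1 s2-b->s3 s3-a->s4 s3-b->s0 s4-a->s5 s4-b->s1 s5-a->s1 s5-b->s3

Build one automaton per condition and run them in lockstep. The first has 5 states tracking how much of the suffix `abaa` has currently been matched; the second has 2 states tracking the count of `a`s modulo 2. A product state is a pair (one from each), accepting exactly when both do. After merging equivalent states the machine shrinks.
A 6-state machine:
        a   b  
>  s0   s1  s0 
   s1   s2  s1 
   s2   s1  s3 
   s3   s4  s0 
   s4   s5  s1 
 * s5   s1  s3 
(> = start, * = accepting)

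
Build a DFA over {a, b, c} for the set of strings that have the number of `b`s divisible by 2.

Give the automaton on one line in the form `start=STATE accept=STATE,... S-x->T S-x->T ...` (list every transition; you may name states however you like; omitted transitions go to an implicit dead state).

start=q0 accept=q0 q0-a->q0 q0-b->q1 q0-c->q0 q1-a->q1 q1-b->q0 q1-c->q1

Keep the running count of `b`s modulo 2: each `b` advances along the cycle q0 → q1 → q0 while other symbols loop. Accept at q0.
A 2-state machine:
        a   b   c  
>* q0   q0  q1  q0 
   q1   q1  q0  q1 
(> = start, * = accepting)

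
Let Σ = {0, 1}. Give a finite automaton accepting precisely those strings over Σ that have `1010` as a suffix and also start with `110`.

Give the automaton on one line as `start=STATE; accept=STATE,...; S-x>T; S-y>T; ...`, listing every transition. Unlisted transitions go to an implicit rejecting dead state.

Build one automaton per condition and run them in lockstep. The first has 5 states tracking how much of the suffix `1010` has currently been matched; the second has 5 states tracking whether the input so far still matches the prefix `110`. A product state is a pair (one from each), accepting exactly when both do.
With 13 states:
          0    1  
>  q0     q1   q2 
   q1     q1   q3 
   q2     q4   q5 
   q3     q4   q3 
   q4     q1   q6 
   q5     q7   q3 
   q6     q8   q3 
   q7     q9  q10 
   q8     q1   q6 
   q9     q9  q11 
   q10   q12  q11 
   q11    q7  q11 
 * q12    q9  q10 
(> = start, * = accepting)

start=q0; accept=q12; q0-0>q1; q0-1>q2; q1-0>q1; q1-1>q3; q2-0>q4; q2-1>q5; q3-0>q4; q3-1>q3; q4-0>q1; q4-1>q6; q5-0>q7; q5-1>q3; q6-0>q8; q6-1>q3; q7-0>q9; q7-1>q10; q8-0>q1; q8-1>q6; q9-0>q9; q9-1>q11; q10-0>q12; q10-1>q11; q11-0>q7; q11-1>q11; q12-0>q9; q12-1>q10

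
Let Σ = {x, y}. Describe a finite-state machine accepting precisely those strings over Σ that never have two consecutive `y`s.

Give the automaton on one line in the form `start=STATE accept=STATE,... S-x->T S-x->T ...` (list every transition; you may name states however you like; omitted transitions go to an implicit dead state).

Track partial matches of the forbidden pattern `yy`. State s2 is a dead state reached once `yy` has occurred; every other state accepts. s0 means no part of `yy` is currently matched.
A 3-state machine:
        x   y  
>* s0   s0  s1 
 * s1   s0  s2 
   s2   s2  s2 
(> = start, * = accepting)

start=s0 accept=s0,s1 s0-x->s0 s0-y->s1 s1-x->s0 s1-y->s2 s2-x->s2 s2-y->s2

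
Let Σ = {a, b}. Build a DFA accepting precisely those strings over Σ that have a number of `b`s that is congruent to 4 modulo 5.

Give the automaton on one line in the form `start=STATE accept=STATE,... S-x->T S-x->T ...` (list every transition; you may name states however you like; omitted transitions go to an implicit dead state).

Keep the running count of `b`s modulo 5: each `b` advances along the cycle q0 → q1 → q2 → q3 → q4 → q0 while other symbols loop. Accept at q4.
With 5 states:
        a   b  
>  q0   q0  q1 
   q1   q1  q2 
   q2   q2  q3 
   q3   q3  q4 
 * q4   q4  q0 
(> = start, * = accepting)

start=q0 accept=q4 q0-a->q0 q0-b->q1 q1-a->q1 q1-b->q2 q2-a->q2 q2-b->q3 q3-a->q3 q3-b->q4 q4-a->q4 q4-b->q0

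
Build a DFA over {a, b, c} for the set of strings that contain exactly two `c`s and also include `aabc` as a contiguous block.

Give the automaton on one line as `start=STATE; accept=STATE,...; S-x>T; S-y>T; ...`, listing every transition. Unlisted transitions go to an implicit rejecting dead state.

start=q0; accept=q14; q0-a>q1; q0-b>q0; q0-c>q2; q1-a>q3; q1-b>q0; q1-c>q2; q2-a>q4; q2-b>q2; q2-c>q5; q3-a>q3; q3-b>q6; q3-c>q2; q4-a>q7; q4-b>q2; q4-c>q5; q5-a>q8; q5-b>q5; q5-c>q9; q6-a>q1; q6-b>q0; q6-c>q10; q7-a>q7; q7-b>q11; q7-c>q5; q8-a>q12; q8-b>q5; q8-c>q9; q9-a>q13; q9-b>q9; q9-c>q9; q10-a>q10; q10-b>q10; q10-c>q14; q11-a>q4; q11-b>q2; q11-c>q14; q12-a>q12; q12-b>q15; q12-c>q9; q13-a>q16; q13-b>q9; q13-c>q9; q14-a>q14; q14-b>q14; q14-c>q17; q15-a>q8; q15-b>q5; q15-c>q17; q16-a>q16; q16-b>q18; q16-c>q9; q17-a>q17; q17-b>q17; q17-c>q17; q18-a>q13; q18-b>q9; q18-c>q17

Run two small machines in parallel and take their product. The first has 4 states tracking the count of `c`s, saturating at 3; the second has 5 states tracking whether and how much of `aabc` has been seen. A product state is a pair (one from each), accepting exactly when both do.
With 19 states:
          a    b    c  
>  q0     q1   q0   q2 
   q1     q3   q0   q2 
   q2     q4   q2   q5 
   q3     q3   q6   q2 
   q4     q7   q2   q5 
   q5     q8   q5   q9 
   q6     q1   q0  q10 
   q7     q7  q11   q5 
   q8    q12   q5   q9 
   q9    q13   q9   q9 
   q10   q10  q10  q14 
   q11    q4   q2  q14 
   q12   q12  q15   q9 
   q13   q16   q9   q9 
 * q14   q14  q14  q17 
   q15    q8   q5  q17 
   q16   q16  q18   q9 
   q17   q17  q17  q17 
   q18   q13   q9  q17 
(> = start, * = accepting)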